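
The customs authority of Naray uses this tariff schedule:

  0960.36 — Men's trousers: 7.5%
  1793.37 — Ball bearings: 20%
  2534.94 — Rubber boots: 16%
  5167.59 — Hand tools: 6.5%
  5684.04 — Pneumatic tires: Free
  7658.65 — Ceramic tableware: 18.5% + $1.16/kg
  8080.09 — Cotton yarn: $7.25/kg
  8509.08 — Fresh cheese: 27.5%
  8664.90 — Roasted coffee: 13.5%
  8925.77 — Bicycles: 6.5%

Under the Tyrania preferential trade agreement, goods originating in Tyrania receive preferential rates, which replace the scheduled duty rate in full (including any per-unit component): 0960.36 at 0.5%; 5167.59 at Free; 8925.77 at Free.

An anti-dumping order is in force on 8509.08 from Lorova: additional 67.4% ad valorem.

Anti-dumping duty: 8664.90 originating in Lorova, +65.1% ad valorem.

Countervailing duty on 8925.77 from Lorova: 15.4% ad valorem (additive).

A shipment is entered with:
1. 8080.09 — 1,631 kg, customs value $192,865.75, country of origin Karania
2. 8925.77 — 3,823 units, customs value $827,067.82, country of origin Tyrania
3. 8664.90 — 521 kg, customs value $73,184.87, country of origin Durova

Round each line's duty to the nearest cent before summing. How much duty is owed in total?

$21,704.71

Line 1 (8080.09, Karania, 1,631 kg, $192,865.75):
Base rate for 8080.09 is $7.25/kg.
Duty = 1,631 × $7.25 = $11,824.75.
Line 2 (8925.77, Tyrania, 3,823 units, $827,067.82):
Base rate for 8925.77 is 6.5%.
Origin Tyrania qualifies under the Naray–Tyrania agreement and 8925.77 is covered: preferential rate Free applies instead.
The additional-duty order on 8925.77 targets Lorova, not Tyrania; it does not apply.
Duty = $827,067.82 × 0% = $0.00.
Line 3 (8664.90, Durova, 521 kg, $73,184.87):
Base rate for 8664.90 is 13.5%.
The additional-duty order on 8664.90 targets Lorova, not Durova; it does not apply.
Duty = $73,184.87 × 13.5% = $9,879.96.
Total = $11,824.75 + $0.00 + $9,879.96 = $21,704.71.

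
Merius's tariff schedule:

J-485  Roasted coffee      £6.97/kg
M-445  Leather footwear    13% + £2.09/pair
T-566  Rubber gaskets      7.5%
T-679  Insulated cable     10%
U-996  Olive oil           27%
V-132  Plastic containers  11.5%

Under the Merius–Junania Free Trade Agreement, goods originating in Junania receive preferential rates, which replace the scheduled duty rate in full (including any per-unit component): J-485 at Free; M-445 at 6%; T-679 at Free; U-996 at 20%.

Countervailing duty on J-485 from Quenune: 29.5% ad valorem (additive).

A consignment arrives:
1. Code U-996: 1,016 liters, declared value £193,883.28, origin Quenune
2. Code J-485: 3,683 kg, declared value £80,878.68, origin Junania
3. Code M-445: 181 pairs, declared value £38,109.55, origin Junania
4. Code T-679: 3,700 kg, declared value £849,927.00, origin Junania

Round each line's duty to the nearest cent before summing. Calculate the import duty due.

Line 1 (U-996, Quenune, 1,016 liters, £193,883.28):
Base rate for U-996 is 27%.
U-996 has an FTA preferential rate, but origin Quenune is not Junania; base rate stands.
Duty = £193,883.28 × 27% = £52,348.49.
Line 2 (J-485, Junania, 3,683 kg, £80,878.68):
Base rate for J-485 is £6.97/kg.
Origin Junania qualifies under the Merius–Junania agreement and J-485 is covered: preferential rate Free applies instead.
The additional-duty order on J-485 targets Quenune, not Junania; it does not apply.
Duty = £80,878.68 × 0% = £0.00.
Line 3 (M-445, Junania, 181 pairs, £38,109.55):
Base rate for M-445 is 13% + £2.09/pair.
Origin Junania qualifies under the Merius–Junania agreement and M-445 is covered: preferential rate 6% applies instead.
Duty = £38,109.55 × 6% = £2,286.57.
Line 4 (T-679, Junania, 3,700 kg, £849,927.00):
Base rate for T-679 is 10%.
Origin Junania qualifies under the Merius–Junania agreement and T-679 is covered: preferential rate Free applies instead.
Duty = £849,927.00 × 0% = £0.00.
Total = £52,348.49 + £0.00 + £2,286.57 + £0.00 = £54,635.06.

£54,635.06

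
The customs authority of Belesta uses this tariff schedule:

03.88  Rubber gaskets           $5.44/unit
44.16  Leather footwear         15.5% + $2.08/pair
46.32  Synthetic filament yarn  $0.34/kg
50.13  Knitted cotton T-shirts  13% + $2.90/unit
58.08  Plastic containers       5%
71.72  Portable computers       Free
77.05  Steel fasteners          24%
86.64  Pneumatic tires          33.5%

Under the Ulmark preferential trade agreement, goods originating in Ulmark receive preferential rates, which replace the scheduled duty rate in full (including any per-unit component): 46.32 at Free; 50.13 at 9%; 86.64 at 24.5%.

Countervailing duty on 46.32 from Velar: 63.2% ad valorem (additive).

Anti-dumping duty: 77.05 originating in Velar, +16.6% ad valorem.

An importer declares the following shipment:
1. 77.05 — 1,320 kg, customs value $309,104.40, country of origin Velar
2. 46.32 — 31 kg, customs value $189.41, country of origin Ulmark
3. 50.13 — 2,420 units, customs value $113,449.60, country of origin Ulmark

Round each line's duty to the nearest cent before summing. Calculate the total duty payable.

Line 1 (77.05, Velar, 1,320 kg, $309,104.40):
Base rate for 77.05 is 24%.
Additional duty on 77.05 from Velar: +16.6%. Applied ad valorem rate: 24% + 16.6% = 40.6%.
Duty = $309,104.40 × 40.6% = $125,496.39.
Line 2 (46.32, Ulmark, 31 kg, $189.41):
Base rate for 46.32 is $0.34/kg.
Origin Ulmark qualifies under the Belesta–Ulmark agreement and 46.32 is covered: preferential rate Free applies instead.
The additional-duty order on 46.32 targets Velar, not Ulmark; it does not apply.
Duty = $189.41 × 0% = $0.00.
Line 3 (50.13, Ulmark, 2,420 units, $113,449.60):
Base rate for 50.13 is 13% + $2.90/unit.
Origin Ulmark qualifies under the Belesta–Ulmark agreement and 50.13 is covered: preferential rate 9% applies instead.
Duty = $113,449.60 × 9% = $10,210.46.
Total = $125,496.39 + $0.00 + $10,210.46 = $135,706.85.

$135,706.85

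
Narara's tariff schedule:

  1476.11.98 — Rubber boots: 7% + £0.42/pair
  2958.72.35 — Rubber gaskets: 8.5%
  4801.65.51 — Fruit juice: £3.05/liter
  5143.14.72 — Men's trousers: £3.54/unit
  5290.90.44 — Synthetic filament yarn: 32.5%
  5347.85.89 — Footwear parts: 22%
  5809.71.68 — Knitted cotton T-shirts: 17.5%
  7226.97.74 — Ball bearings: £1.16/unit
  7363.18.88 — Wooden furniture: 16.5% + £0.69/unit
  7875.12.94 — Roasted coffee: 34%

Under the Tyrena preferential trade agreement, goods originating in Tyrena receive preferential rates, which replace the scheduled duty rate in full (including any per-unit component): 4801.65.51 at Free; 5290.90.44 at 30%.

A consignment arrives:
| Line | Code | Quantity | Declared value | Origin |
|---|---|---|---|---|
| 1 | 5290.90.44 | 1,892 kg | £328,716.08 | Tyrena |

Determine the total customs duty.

Line 1 (5290.90.44, Tyrena, 1,892 kg, £328,716.08):
Base rate for 5290.90.44 is 32.5%.
Origin Tyrena qualifies under the Narara–Tyrena agreement and 5290.90.44 is covered: preferential rate 30% applies instead.
Duty = £328,716.08 × 30% = £98,614.82.

£98,614.82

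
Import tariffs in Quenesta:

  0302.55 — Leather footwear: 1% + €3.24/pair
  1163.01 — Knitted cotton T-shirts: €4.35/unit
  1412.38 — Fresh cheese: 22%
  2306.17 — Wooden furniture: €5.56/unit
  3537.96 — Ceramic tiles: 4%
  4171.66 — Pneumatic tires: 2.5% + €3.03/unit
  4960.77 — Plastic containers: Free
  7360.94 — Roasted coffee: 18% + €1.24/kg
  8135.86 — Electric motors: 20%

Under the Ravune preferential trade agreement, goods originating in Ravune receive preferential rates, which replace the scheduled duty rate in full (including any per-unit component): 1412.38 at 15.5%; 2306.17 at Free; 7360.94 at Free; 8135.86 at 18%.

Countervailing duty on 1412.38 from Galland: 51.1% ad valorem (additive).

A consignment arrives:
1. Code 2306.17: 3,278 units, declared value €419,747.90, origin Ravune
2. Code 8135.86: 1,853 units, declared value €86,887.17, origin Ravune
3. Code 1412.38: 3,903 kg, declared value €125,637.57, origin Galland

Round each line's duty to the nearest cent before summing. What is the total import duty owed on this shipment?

€107,480.75

Line 1 (2306.17, Ravune, 3,278 units, €419,747.90):
Base rate for 2306.17 is €5.56/unit.
Origin Ravune qualifies under the Quenesta–Ravune agreement and 2306.17 is covered: preferential rate Free applies instead.
Duty = €419,747.90 × 0% = €0.00.
Line 2 (8135.86, Ravune, 1,853 units, €86,887.17):
Base rate for 8135.86 is 20%.
Origin Ravune qualifies under the Quenesta–Ravune agreement and 8135.86 is covered: preferential rate 18% applies instead.
Duty = €86,887.17 × 18% = €15,639.69.
Line 3 (1412.38, Galland, 3,903 kg, €125,637.57):
Base rate for 1412.38 is 22%.
1412.38 has an FTA preferential rate, but origin Galland is not Ravune; base rate stands.
Additional duty on 1412.38 from Galland: +51.1%. Applied ad valorem rate: 22% + 51.1% = 73.1%.
Duty = €125,637.57 × 73.1% = €91,841.06.
Total = €0.00 + €15,639.69 + €91,841.06 = €107,480.75.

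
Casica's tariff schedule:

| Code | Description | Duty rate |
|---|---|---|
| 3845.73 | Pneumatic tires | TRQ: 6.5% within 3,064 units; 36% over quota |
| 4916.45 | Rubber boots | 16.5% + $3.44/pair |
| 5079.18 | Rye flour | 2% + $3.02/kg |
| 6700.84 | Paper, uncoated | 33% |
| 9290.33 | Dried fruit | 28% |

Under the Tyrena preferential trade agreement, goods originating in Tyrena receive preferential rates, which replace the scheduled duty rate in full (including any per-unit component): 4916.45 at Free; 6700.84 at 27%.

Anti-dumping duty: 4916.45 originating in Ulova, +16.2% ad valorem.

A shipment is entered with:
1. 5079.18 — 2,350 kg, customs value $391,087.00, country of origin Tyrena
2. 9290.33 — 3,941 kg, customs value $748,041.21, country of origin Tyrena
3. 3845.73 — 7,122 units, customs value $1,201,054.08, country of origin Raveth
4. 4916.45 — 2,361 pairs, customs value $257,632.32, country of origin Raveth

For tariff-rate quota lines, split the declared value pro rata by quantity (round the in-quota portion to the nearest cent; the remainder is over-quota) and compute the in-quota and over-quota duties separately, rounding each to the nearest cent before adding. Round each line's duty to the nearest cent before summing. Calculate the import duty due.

Line 1 (5079.18, Tyrena, 2,350 kg, $391,087.00):
Base rate for 5079.18 is 2% + $3.02/kg.
Origin Tyrena is the FTA partner but 5079.18 is not on the preference list; base rate stands.
Duty = $391,087.00 × 2% + 2,350 × $3.02 = $14,918.74.
Line 2 (9290.33, Tyrena, 3,941 kg, $748,041.21):
Base rate for 9290.33 is 28%.
Origin Tyrena is the FTA partner but 9290.33 is not on the preference list; base rate stands.
Duty = $748,041.21 × 28% = $209,451.54.
Line 3 (3845.73, Raveth, 7,122 units, $1,201,054.08):
Code 3845.73 is under a tariff-rate quota (threshold 3,064 units). In-quota: 3,064 units at 6.5%; over-quota: 4,058 units at 36%.
Pro-rata value split: in-quota = $1,201,054.08 × 3,064/7,122 = $516,712.96; over-quota = $1,201,054.08 − $516,712.96 = $684,341.12.
In-quota duty = $516,712.96 × 6.5% = $33,586.34. Over-quota duty = $684,341.12 × 36% = $246,362.80.
Line duty = $33,586.34 + $246,362.80 = $279,949.14.
Line 4 (4916.45, Raveth, 2,361 pairs, $257,632.32):
Base rate for 4916.45 is 16.5% + $3.44/pair.
4916.45 has an FTA preferential rate, but origin Raveth is not Tyrena; base rate stands.
The additional-duty order on 4916.45 targets Ulova, not Raveth; it does not apply.
Duty = $257,632.32 × 16.5% + 2,361 × $3.44 = $50,631.17.
Total = $14,918.74 + $209,451.54 + $279,949.14 + $50,631.17 = $554,950.59.

$554,950.59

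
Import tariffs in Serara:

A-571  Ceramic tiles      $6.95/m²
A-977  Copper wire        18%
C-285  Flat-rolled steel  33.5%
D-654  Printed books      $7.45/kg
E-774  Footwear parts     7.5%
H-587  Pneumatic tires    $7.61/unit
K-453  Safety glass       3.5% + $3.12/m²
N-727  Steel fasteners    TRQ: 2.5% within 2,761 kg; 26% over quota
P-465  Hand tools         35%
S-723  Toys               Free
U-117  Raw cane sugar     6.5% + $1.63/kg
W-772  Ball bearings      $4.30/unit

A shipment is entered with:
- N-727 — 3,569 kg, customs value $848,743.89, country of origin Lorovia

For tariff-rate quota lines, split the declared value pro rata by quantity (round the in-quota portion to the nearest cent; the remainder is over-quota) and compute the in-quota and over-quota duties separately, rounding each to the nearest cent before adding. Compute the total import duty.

$66,373.96

Line 1 (N-727, Lorovia, 3,569 kg, $848,743.89):
Code N-727 is under a tariff-rate quota (threshold 2,761 kg). In-quota: 2,761 kg at 2.5%; over-quota: 808 kg at 26%.
Pro-rata value split: in-quota = $848,743.89 × 2,761/3,569 = $656,593.41; over-quota = $848,743.89 − $656,593.41 = $192,150.48.
In-quota duty = $656,593.41 × 2.5% = $16,414.84. Over-quota duty = $192,150.48 × 26% = $49,959.12.
Line duty = $16,414.84 + $49,959.12 = $66,373.96.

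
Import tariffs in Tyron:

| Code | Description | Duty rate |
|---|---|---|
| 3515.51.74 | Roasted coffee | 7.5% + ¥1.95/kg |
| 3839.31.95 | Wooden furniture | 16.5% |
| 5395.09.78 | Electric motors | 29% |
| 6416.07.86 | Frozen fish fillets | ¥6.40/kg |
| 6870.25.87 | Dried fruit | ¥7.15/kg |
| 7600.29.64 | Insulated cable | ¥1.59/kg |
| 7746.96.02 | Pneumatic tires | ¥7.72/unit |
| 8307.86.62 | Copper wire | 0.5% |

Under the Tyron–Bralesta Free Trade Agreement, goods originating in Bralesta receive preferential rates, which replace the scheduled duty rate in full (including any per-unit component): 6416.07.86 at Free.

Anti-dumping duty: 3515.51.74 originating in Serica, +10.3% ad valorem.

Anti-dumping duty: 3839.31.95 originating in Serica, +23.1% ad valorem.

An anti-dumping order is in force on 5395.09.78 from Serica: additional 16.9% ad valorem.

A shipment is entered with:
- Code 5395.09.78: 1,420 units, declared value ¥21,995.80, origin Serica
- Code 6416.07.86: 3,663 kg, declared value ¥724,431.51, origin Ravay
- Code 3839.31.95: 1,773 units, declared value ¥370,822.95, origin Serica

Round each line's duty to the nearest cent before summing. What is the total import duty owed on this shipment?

¥180,385.16

Line 1 (5395.09.78, Serica, 1,420 units, ¥21,995.80):
Base rate for 5395.09.78 is 29%.
Additional duty on 5395.09.78 from Serica: +16.9%. Applied ad valorem rate: 29% + 16.9% = 45.9%.
Duty = ¥21,995.80 × 45.9% = ¥10,096.07.
Line 2 (6416.07.86, Ravay, 3,663 kg, ¥724,431.51):
Base rate for 6416.07.86 is ¥6.40/kg.
6416.07.86 has an FTA preferential rate, but origin Ravay is not Bralesta; base rate stands.
Duty = 3,663 × ¥6.40 = ¥23,443.20.
Line 3 (3839.31.95, Serica, 1,773 units, ¥370,822.95):
Base rate for 3839.31.95 is 16.5%.
Additional duty on 3839.31.95 from Serica: +23.1%. Applied ad valorem rate: 16.5% + 23.1% = 39.6%.
Duty = ¥370,822.95 × 39.6% = ¥146,845.89.
Total = ¥10,096.07 + ¥23,443.20 + ¥146,845.89 = ¥180,385.16.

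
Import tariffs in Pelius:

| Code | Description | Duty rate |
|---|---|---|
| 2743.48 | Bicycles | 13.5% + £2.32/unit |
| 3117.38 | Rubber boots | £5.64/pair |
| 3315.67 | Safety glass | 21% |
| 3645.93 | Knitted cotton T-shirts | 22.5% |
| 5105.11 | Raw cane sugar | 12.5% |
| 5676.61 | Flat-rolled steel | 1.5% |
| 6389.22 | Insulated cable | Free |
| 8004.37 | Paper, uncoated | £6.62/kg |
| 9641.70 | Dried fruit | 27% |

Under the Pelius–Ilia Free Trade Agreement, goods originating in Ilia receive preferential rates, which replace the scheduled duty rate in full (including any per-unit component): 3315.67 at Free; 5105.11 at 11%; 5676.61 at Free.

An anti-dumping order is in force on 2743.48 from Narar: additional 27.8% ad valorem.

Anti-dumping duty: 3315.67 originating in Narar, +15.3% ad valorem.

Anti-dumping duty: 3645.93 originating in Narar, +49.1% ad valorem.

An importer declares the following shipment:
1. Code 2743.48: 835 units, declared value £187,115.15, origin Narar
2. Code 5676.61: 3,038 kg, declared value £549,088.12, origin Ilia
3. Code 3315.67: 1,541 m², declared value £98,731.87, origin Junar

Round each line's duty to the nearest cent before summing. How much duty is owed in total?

Line 1 (2743.48, Narar, 835 units, £187,115.15):
Base rate for 2743.48 is 13.5% + £2.32/unit.
Additional duty on 2743.48 from Narar: +27.8%. Applied ad valorem rate: 13.5% + 27.8% = 41.3%.
Duty = £187,115.15 × 41.3% + 835 × £2.32 = £79,215.76.
Line 2 (5676.61, Ilia, 3,038 kg, £549,088.12):
Base rate for 5676.61 is 1.5%.
Origin Ilia qualifies under the Pelius–Ilia agreement and 5676.61 is covered: preferential rate Free applies instead.
Duty = £549,088.12 × 0% = £0.00.
Line 3 (3315.67, Junar, 1,541 m², £98,731.87):
Base rate for 3315.67 is 21%.
3315.67 has an FTA preferential rate, but origin Junar is not Ilia; base rate stands.
The additional-duty order on 3315.67 targets Narar, not Junar; it does not apply.
Duty = £98,731.87 × 21% = £20,733.69.
Total = £79,215.76 + £0.00 + £20,733.69 = £99,949.45.

£99,949.45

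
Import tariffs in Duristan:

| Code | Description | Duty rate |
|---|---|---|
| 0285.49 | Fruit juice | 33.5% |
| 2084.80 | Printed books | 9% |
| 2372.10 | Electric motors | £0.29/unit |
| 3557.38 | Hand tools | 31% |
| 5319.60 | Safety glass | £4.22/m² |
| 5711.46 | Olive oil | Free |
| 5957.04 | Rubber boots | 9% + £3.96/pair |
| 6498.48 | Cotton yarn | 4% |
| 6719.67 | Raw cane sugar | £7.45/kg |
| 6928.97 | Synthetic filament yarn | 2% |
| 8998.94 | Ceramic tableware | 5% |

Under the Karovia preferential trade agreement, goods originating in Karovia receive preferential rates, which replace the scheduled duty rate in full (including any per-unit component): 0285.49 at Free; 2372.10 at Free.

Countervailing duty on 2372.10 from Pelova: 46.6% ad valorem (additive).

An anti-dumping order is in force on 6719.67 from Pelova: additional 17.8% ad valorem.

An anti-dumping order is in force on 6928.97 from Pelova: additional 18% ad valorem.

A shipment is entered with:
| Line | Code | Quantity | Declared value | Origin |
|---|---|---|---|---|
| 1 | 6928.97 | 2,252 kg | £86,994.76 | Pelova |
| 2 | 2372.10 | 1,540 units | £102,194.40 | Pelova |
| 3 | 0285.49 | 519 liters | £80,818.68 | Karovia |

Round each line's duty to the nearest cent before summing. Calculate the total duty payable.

£65,468.14

Line 1 (6928.97, Pelova, 2,252 kg, £86,994.76):
Base rate for 6928.97 is 2%.
Additional duty on 6928.97 from Pelova: +18%. Applied ad valorem rate: 2% + 18% = 20%.
Duty = £86,994.76 × 20% = £17,398.95.
Line 2 (2372.10, Pelova, 1,540 units, £102,194.40):
Base rate for 2372.10 is £0.29/unit.
2372.10 has an FTA preferential rate, but origin Pelova is not Karovia; base rate stands.
Additional duty on 2372.10 from Pelova: +46.6% ad valorem. Applied ad valorem rate = 46.6%.
Duty = £102,194.40 × 46.6% + 1,540 × £0.29 = £48,069.19.
Line 3 (0285.49, Karovia, 519 liters, £80,818.68):
Base rate for 0285.49 is 33.5%.
Origin Karovia qualifies under the Duristan–Karovia agreement and 0285.49 is covered: preferential rate Free applies instead.
Duty = £80,818.68 × 0% = £0.00.
Total = £17,398.95 + £48,069.19 + £0.00 = £65,468.14.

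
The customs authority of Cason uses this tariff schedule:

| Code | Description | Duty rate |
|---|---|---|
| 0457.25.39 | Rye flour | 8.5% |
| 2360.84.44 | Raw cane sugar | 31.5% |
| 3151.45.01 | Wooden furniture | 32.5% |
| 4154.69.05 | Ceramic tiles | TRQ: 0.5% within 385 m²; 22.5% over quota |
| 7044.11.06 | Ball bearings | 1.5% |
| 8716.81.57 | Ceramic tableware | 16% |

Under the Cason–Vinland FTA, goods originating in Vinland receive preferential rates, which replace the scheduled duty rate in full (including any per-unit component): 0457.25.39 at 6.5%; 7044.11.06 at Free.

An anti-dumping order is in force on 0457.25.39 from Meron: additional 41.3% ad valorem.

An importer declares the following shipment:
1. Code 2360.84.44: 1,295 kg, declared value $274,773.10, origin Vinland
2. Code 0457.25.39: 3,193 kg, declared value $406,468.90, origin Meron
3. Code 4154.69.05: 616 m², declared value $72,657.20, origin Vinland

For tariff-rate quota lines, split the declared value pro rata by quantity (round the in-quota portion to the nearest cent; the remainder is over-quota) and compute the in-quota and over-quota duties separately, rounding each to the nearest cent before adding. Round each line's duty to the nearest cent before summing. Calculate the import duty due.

$295,332.54

Line 1 (2360.84.44, Vinland, 1,295 kg, $274,773.10):
Base rate for 2360.84.44 is 31.5%.
Origin Vinland is the FTA partner but 2360.84.44 is not on the preference list; base rate stands.
Duty = $274,773.10 × 31.5% = $86,553.53.
Line 2 (0457.25.39, Meron, 3,193 kg, $406,468.90):
Base rate for 0457.25.39 is 8.5%.
0457.25.39 has an FTA preferential rate, but origin Meron is not Vinland; base rate stands.
Additional duty on 0457.25.39 from Meron: +41.3%. Applied ad valorem rate: 8.5% + 41.3% = 49.8%.
Duty = $406,468.90 × 49.8% = $202,421.51.
Line 3 (4154.69.05, Vinland, 616 m², $72,657.20):
Code 4154.69.05 is under a tariff-rate quota (threshold 385 m²). In-quota: 385 m² at 0.5%; over-quota: 231 m² at 22.5%.
Pro-rata value split: in-quota = $72,657.20 × 385/616 = $45,410.75; over-quota = $72,657.20 − $45,410.75 = $27,246.45.
In-quota duty = $45,410.75 × 0.5% = $227.05. Over-quota duty = $27,246.45 × 22.5% = $6,130.45.
Line duty = $227.05 + $6,130.45 = $6,357.50.
Total = $86,553.53 + $202,421.51 + $6,357.50 = $295,332.54.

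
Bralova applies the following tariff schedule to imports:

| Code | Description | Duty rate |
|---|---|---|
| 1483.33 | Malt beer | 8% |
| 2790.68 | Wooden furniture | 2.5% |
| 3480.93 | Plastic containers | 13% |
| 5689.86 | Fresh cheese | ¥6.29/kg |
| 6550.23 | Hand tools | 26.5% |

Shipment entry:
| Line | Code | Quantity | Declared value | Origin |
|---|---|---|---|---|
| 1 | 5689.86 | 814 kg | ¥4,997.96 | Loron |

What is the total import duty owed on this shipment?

¥5,120.06

Line 1 (5689.86, Loron, 814 kg, ¥4,997.96):
Base rate for 5689.86 is ¥6.29/kg.
Duty = 814 × ¥6.29 = ¥5,120.06.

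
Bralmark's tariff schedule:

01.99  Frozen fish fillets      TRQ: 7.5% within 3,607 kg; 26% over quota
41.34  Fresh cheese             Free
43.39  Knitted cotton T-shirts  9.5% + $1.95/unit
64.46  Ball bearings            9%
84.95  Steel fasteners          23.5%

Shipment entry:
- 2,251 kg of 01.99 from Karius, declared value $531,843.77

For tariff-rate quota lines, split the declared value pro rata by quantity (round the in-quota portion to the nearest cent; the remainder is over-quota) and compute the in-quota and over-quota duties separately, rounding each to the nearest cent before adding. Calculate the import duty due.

Line 1 (01.99, Karius, 2,251 kg, $531,843.77):
Code 01.99 is under a tariff-rate quota (threshold 3,607 kg). Quantity 2,251 kg is within the quota, so the in-quota rate 7.5% applies to the full value.
Duty = $531,843.77 × 7.5% = $39,888.28.

$39,888.28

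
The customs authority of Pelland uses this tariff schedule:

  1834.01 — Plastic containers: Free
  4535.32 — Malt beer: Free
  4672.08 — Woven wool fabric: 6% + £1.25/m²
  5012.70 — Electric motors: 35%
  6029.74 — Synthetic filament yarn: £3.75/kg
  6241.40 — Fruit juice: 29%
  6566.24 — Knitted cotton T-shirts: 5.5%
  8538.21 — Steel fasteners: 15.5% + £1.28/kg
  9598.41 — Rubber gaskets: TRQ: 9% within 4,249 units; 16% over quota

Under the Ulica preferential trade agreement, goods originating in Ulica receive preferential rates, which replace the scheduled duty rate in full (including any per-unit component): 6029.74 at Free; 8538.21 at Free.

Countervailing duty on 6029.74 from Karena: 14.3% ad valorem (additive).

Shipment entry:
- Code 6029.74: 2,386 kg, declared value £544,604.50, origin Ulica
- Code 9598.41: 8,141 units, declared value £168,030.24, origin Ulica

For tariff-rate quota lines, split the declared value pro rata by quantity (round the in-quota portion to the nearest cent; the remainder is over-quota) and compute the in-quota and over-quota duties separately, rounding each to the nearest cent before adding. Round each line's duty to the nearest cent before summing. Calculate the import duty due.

Line 1 (6029.74, Ulica, 2,386 kg, £544,604.50):
Base rate for 6029.74 is £3.75/kg.
Origin Ulica qualifies under the Pelland–Ulica agreement and 6029.74 is covered: preferential rate Free applies instead.
The additional-duty order on 6029.74 targets Karena, not Ulica; it does not apply.
Duty = £544,604.50 × 0% = £0.00.
Line 2 (9598.41, Ulica, 8,141 units, £168,030.24):
Code 9598.41 is under a tariff-rate quota (threshold 4,249 units). In-quota: 4,249 units at 9%; over-quota: 3,892 units at 16%.
Pro-rata value split: in-quota = £168,030.24 × 4,249/8,141 = £87,699.36; over-quota = £168,030.24 − £87,699.36 = £80,330.88.
In-quota duty = £87,699.36 × 9% = £7,892.94. Over-quota duty = £80,330.88 × 16% = £12,852.94.
Line duty = £7,892.94 + £12,852.94 = £20,745.88.
Total = £0.00 + £20,745.88 = £20,745.88.

£20,745.88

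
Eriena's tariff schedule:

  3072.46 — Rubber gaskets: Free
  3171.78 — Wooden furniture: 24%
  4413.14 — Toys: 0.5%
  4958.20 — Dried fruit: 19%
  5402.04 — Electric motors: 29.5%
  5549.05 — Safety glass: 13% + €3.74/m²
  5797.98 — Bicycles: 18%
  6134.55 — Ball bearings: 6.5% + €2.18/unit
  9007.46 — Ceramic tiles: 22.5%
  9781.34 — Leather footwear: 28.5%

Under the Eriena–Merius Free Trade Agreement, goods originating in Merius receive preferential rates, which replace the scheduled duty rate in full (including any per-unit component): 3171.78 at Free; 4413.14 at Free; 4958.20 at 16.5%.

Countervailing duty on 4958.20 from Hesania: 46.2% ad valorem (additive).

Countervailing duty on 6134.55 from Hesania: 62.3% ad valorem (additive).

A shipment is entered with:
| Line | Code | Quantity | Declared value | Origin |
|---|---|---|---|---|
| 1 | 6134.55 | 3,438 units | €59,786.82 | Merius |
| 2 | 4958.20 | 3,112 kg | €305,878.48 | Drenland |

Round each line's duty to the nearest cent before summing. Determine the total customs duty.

Line 1 (6134.55, Merius, 3,438 units, €59,786.82):
Base rate for 6134.55 is 6.5% + €2.18/unit.
Origin Merius is the FTA partner but 6134.55 is not on the preference list; base rate stands.
The additional-duty order on 6134.55 targets Hesania, not Merius; it does not apply.
Duty = €59,786.82 × 6.5% + 3,438 × €2.18 = €11,380.98.
Line 2 (4958.20, Drenland, 3,112 kg, €305,878.48):
Base rate for 4958.20 is 19%.
4958.20 has an FTA preferential rate, but origin Drenland is not Merius; base rate stands.
The additional-duty order on 4958.20 targets Hesania, not Drenland; it does not apply.
Duty = €305,878.48 × 19% = €58,116.91.
Total = €11,380.98 + €58,116.91 = €69,497.89.

€69,497.89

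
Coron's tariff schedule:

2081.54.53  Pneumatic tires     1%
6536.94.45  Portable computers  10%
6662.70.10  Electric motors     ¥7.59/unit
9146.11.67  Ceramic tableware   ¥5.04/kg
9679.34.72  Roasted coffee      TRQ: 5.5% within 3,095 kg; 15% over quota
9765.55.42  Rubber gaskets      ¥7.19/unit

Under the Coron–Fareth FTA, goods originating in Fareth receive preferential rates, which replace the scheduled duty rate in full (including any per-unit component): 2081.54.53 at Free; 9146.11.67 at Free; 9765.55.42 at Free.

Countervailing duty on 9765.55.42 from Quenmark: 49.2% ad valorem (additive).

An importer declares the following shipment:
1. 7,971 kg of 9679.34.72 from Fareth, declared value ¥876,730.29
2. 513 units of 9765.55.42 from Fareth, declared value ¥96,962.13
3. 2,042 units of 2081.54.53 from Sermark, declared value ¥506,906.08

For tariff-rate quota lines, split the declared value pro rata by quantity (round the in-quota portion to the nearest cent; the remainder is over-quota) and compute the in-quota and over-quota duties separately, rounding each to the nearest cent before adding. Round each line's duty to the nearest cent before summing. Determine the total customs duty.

Line 1 (9679.34.72, Fareth, 7,971 kg, ¥876,730.29):
Code 9679.34.72 is under a tariff-rate quota (threshold 3,095 kg). In-quota: 3,095 kg at 5.5%; over-quota: 4,876 kg at 15%.
Pro-rata value split: in-quota = ¥876,730.29 × 3,095/7,971 = ¥340,419.05; over-quota = ¥876,730.29 − ¥340,419.05 = ¥536,311.24.
In-quota duty = ¥340,419.05 × 5.5% = ¥18,723.05. Over-quota duty = ¥536,311.24 × 15% = ¥80,446.69.
Line duty = ¥18,723.05 + ¥80,446.69 = ¥99,169.74.
Line 2 (9765.55.42, Fareth, 513 units, ¥96,962.13):
Base rate for 9765.55.42 is ¥7.19/unit.
Origin Fareth qualifies under the Coron–Fareth agreement and 9765.55.42 is covered: preferential rate Free applies instead.
The additional-duty order on 9765.55.42 targets Quenmark, not Fareth; it does not apply.
Duty = ¥96,962.13 × 0% = ¥0.00.
Line 3 (2081.54.53, Sermark, 2,042 units, ¥506,906.08):
Base rate for 2081.54.53 is 1%.
2081.54.53 has an FTA preferential rate, but origin Sermark is not Fareth; base rate stands.
Duty = ¥506,906.08 × 1% = ¥5,069.06.
Total = ¥99,169.74 + ¥0.00 + ¥5,069.06 = ¥104,238.80.

¥104,238.80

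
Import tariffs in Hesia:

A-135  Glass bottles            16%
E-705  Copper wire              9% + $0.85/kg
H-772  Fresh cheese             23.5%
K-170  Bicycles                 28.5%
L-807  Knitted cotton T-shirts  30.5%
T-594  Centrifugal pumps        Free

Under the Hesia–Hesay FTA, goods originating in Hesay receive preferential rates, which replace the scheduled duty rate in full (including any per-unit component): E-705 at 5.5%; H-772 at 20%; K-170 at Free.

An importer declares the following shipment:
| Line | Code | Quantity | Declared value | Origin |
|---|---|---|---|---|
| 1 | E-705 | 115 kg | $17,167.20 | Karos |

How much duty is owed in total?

$1,642.80

Line 1 (E-705, Karos, 115 kg, $17,167.20):
Base rate for E-705 is 9% + $0.85/kg.
E-705 has an FTA preferential rate, but origin Karos is not Hesay; base rate stands.
Duty = $17,167.20 × 9% + 115 × $0.85 = $1,642.80.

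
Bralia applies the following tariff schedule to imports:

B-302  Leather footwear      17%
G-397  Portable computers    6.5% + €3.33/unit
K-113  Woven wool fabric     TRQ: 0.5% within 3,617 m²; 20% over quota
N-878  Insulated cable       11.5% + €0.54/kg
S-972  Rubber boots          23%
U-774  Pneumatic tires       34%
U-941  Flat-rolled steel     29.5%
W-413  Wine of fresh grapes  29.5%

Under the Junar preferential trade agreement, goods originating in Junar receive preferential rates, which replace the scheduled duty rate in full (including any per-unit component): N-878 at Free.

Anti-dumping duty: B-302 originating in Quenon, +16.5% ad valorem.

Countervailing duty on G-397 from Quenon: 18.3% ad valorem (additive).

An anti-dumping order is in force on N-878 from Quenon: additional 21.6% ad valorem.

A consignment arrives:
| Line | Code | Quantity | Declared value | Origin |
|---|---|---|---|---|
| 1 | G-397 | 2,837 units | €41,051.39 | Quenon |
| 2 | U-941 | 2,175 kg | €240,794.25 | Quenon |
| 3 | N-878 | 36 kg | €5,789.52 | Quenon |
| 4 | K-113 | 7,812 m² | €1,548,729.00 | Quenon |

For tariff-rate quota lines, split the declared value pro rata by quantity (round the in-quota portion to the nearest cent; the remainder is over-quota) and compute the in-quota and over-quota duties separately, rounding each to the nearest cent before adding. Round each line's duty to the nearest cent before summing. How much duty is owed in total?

Line 1 (G-397, Quenon, 2,837 units, €41,051.39):
Base rate for G-397 is 6.5% + €3.33/unit.
Additional duty on G-397 from Quenon: +18.3%. Applied ad valorem rate: 6.5% + 18.3% = 24.8%.
Duty = €41,051.39 × 24.8% + 2,837 × €3.33 = €19,627.95.
Line 2 (U-941, Quenon, 2,175 kg, €240,794.25):
Base rate for U-941 is 29.5%.
Duty = €240,794.25 × 29.5% = €71,034.30.
Line 3 (N-878, Quenon, 36 kg, €5,789.52):
Base rate for N-878 is 11.5% + €0.54/kg.
N-878 has an FTA preferential rate, but origin Quenon is not Junar; base rate stands.
Additional duty on N-878 from Quenon: +21.6%. Applied ad valorem rate: 11.5% + 21.6% = 33.1%.
Duty = €5,789.52 × 33.1% + 36 × €0.54 = €1,935.77.
Line 4 (K-113, Quenon, 7,812 m², €1,548,729.00):
Code K-113 is under a tariff-rate quota (threshold 3,617 m²). In-quota: 3,617 m² at 0.5%; over-quota: 4,195 m² at 20%.
Pro-rata value split: in-quota = €1,548,729.00 × 3,617/7,812 = €717,070.25; over-quota = €1,548,729.00 − €717,070.25 = €831,658.75.
In-quota duty = €717,070.25 × 0.5% = €3,585.35. Over-quota duty = €831,658.75 × 20% = €166,331.75.
Line duty = €3,585.35 + €166,331.75 = €169,917.10.
Total = €19,627.95 + €71,034.30 + €1,935.77 + €169,917.10 = €262,515.12.

€262,515.12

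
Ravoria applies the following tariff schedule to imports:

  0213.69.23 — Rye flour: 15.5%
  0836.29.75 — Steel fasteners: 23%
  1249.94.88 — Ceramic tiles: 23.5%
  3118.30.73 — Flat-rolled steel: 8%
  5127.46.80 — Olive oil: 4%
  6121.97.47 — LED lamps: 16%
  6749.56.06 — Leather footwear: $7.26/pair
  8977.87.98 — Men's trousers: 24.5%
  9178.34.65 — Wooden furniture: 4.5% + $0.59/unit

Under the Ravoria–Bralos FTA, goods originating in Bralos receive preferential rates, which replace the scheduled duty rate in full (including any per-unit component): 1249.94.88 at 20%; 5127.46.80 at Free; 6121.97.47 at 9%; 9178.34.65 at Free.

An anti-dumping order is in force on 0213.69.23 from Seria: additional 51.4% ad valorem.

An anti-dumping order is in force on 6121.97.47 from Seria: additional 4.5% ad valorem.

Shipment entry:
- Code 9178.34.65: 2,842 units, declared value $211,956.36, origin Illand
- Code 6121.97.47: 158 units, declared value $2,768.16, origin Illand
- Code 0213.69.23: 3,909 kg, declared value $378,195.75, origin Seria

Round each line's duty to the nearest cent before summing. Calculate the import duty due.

$264,670.69

Line 1 (9178.34.65, Illand, 2,842 units, $211,956.36):
Base rate for 9178.34.65 is 4.5% + $0.59/unit.
9178.34.65 has an FTA preferential rate, but origin Illand is not Bralos; base rate stands.
Duty = $211,956.36 × 4.5% + 2,842 × $0.59 = $11,214.82.
Line 2 (6121.97.47, Illand, 158 units, $2,768.16):
Base rate for 6121.97.47 is 16%.
6121.97.47 has an FTA preferential rate, but origin Illand is not Bralos; base rate stands.
The additional-duty order on 6121.97.47 targets Seria, not Illand; it does not apply.
Duty = $2,768.16 × 16% = $442.91.
Line 3 (0213.69.23, Seria, 3,909 kg, $378,195.75):
Base rate for 0213.69.23 is 15.5%.
Additional duty on 0213.69.23 from Seria: +51.4%. Applied ad valorem rate: 15.5% + 51.4% = 66.9%.
Duty = $378,195.75 × 66.9% = $253,012.96.
Total = $11,214.82 + $442.91 + $253,012.96 = $264,670.69.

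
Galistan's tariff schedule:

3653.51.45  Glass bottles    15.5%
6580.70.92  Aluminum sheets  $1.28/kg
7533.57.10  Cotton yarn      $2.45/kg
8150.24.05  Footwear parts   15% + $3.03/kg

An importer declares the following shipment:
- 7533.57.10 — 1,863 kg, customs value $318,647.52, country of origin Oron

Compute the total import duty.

Line 1 (7533.57.10, Oron, 1,863 kg, $318,647.52):
Base rate for 7533.57.10 is $2.45/kg.
Duty = 1,863 × $2.45 = $4,564.35.

$4,564.35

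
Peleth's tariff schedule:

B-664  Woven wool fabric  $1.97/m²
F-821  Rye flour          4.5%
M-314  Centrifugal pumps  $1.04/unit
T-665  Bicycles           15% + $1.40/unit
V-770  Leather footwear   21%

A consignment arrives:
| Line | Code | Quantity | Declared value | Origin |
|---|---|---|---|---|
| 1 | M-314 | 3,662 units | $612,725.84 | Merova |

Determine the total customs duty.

Line 1 (M-314, Merova, 3,662 units, $612,725.84):
Base rate for M-314 is $1.04/unit.
Duty = 3,662 × $1.04 = $3,808.48.

$3,808.48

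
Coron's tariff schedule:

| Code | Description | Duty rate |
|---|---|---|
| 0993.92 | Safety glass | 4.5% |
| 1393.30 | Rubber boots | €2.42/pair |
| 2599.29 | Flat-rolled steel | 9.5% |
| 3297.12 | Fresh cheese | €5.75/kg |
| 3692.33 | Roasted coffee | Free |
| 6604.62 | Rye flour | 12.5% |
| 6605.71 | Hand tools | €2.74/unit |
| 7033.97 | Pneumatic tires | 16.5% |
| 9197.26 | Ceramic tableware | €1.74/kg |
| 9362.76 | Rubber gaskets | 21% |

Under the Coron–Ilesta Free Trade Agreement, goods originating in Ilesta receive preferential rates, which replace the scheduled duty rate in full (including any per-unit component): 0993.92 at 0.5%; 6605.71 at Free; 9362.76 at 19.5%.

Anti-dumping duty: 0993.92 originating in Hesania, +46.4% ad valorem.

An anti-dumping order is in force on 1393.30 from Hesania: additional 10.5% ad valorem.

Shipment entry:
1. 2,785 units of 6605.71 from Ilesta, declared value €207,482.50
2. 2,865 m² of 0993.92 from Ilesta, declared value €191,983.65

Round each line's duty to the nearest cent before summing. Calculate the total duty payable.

€959.92

Line 1 (6605.71, Ilesta, 2,785 units, €207,482.50):
Base rate for 6605.71 is €2.74/unit.
Origin Ilesta qualifies under the Coron–Ilesta agreement and 6605.71 is covered: preferential rate Free applies instead.
Duty = €207,482.50 × 0% = €0.00.
Line 2 (0993.92, Ilesta, 2,865 m², €191,983.65):
Base rate for 0993.92 is 4.5%.
Origin Ilesta qualifies under the Coron–Ilesta agreement and 0993.92 is covered: preferential rate 0.5% applies instead.
The additional-duty order on 0993.92 targets Hesania, not Ilesta; it does not apply.
Duty = €191,983.65 × 0.5% = €959.92.
Total = €0.00 + €959.92 = €959.92.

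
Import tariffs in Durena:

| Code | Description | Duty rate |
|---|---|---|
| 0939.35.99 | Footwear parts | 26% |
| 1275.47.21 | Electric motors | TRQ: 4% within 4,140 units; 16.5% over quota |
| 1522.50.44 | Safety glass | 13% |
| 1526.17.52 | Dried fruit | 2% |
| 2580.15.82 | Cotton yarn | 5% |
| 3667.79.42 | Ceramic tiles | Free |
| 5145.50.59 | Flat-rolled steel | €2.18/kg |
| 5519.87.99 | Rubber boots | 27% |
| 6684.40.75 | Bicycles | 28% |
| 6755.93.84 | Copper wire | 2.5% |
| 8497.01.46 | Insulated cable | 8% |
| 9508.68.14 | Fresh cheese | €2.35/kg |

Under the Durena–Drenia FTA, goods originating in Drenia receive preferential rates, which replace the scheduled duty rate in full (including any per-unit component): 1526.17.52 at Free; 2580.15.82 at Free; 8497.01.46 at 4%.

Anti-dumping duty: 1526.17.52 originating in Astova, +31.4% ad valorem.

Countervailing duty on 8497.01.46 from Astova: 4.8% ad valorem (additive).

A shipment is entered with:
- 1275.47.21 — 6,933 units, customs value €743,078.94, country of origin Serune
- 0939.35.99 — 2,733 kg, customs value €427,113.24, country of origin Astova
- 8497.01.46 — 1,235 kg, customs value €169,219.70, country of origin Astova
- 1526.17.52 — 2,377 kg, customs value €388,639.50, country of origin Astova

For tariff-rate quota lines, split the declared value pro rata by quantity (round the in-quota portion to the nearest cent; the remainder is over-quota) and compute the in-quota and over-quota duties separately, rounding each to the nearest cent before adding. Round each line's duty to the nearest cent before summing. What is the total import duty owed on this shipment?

Line 1 (1275.47.21, Serune, 6,933 units, €743,078.94):
Code 1275.47.21 is under a tariff-rate quota (threshold 4,140 units). In-quota: 4,140 units at 4%; over-quota: 2,793 units at 16.5%.
Pro-rata value split: in-quota = €743,078.94 × 4,140/6,933 = €443,725.20; over-quota = €743,078.94 − €443,725.20 = €299,353.74.
In-quota duty = €443,725.20 × 4% = €17,749.01. Over-quota duty = €299,353.74 × 16.5% = €49,393.37.
Line duty = €17,749.01 + €49,393.37 = €67,142.38.
Line 2 (0939.35.99, Astova, 2,733 kg, €427,113.24):
Base rate for 0939.35.99 is 26%.
Duty = €427,113.24 × 26% = €111,049.44.
Line 3 (8497.01.46, Astova, 1,235 kg, €169,219.70):
Base rate for 8497.01.46 is 8%.
8497.01.46 has an FTA preferential rate, but origin Astova is not Drenia; base rate stands.
Additional duty on 8497.01.46 from Astova: +4.8%. Applied ad valorem rate: 8% + 4.8% = 12.8%.
Duty = €169,219.70 × 12.8% = €21,660.12.
Line 4 (1526.17.52, Astova, 2,377 kg, €388,639.50):
Base rate for 1526.17.52 is 2%.
1526.17.52 has an FTA preferential rate, but origin Astova is not Drenia; base rate stands.
Additional duty on 1526.17.52 from Astova: +31.4%. Applied ad valorem rate: 2% + 31.4% = 33.4%.
Duty = €388,639.50 × 33.4% = €129,805.59.
Total = €67,142.38 + €111,049.44 + €21,660.12 + €129,805.59 = €329,657.53.

€329,657.53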